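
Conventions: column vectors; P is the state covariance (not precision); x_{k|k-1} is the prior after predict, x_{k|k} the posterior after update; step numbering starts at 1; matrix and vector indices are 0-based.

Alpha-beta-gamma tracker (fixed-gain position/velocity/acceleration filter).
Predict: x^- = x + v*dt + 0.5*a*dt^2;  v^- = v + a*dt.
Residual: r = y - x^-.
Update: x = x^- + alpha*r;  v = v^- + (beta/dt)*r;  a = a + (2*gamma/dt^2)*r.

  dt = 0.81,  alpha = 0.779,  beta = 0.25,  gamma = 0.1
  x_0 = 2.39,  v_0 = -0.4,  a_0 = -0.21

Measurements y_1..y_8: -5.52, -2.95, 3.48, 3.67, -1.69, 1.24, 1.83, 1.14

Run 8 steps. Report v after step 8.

v_post = 1.8515

step 1: x_pred=1.9971  r=-7.5171  x^+=-3.8587  v^+=-2.8902  a^+=-2.5015
step 2: x_pred=-7.0204  r=4.0704  x^+=-3.8496  v^+=-3.6601  a^+=-1.2607
step 3: x_pred=-7.2278  r=10.7078  x^+=1.1136  v^+=-1.3764  a^+=2.0034
step 4: x_pred=0.6559  r=3.0141  x^+=3.0039  v^+=1.1767  a^+=2.9222
step 5: x_pred=4.9156  r=-6.6056  x^+=-0.2302  v^+=1.5049  a^+=0.9086
step 6: x_pred=1.2868  r=-0.0468  x^+=1.2503  v^+=2.2263  a^+=0.8943
step 7: x_pred=3.3471  r=-1.5171  x^+=2.1653  v^+=2.4825  a^+=0.4319
step 8: x_pred=4.3178  r=-3.1778  x^+=1.8423  v^+=1.8515  a^+=-0.5368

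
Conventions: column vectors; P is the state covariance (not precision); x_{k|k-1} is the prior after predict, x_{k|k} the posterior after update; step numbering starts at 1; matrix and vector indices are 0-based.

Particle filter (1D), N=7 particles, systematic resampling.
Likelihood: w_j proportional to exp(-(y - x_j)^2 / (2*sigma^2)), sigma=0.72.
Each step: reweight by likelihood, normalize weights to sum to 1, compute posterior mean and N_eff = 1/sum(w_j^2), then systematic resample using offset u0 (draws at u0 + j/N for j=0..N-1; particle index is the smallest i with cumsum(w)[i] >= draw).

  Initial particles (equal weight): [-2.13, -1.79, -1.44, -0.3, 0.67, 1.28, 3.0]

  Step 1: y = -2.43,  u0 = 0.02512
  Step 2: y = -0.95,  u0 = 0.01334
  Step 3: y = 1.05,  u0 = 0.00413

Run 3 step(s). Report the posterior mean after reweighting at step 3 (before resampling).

step 1: w=[0.4603, 0.3382, 0.1951, 0.0063, 0.0000, 0.0000, 0.0000]  mean=-1.8687  Neff=2.7443  idx=[0, 0, 0, 0, 1, 1, 2]
step 2: w=[0.0916, 0.0916, 0.0916, 0.0916, 0.1776, 0.1776, 0.2783]  mean=-1.8172  Neff=5.7425  idx=[0, 1, 3, 4, 5, 6, 6]
step 3: w=[0.0096, 0.0096, 0.0096, 0.0689, 0.0689, 0.4167, 0.4167]  mean=-1.5081  Neff=2.8006  idx=[0, 4, 5, 5, 5, 6, 6]

post_mean = -1.5081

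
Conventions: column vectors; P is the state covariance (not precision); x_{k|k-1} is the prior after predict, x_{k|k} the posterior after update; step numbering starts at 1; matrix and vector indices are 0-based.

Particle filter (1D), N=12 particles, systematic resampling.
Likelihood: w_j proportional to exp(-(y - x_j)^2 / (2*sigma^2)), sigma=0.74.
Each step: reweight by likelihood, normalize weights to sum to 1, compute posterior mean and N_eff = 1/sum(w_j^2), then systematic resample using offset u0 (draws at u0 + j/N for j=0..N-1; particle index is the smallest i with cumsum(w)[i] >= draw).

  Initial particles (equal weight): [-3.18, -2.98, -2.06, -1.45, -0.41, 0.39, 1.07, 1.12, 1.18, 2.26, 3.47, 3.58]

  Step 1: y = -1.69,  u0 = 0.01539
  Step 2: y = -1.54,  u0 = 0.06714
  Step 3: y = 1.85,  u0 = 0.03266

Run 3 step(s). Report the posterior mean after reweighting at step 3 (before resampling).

step 1: w=[0.0543, 0.0902, 0.3636, 0.3909, 0.0923, 0.0079, 0.0004, 0.0003, 0.0002, 0.0000, 0.0000, 0.0000]  mean=-1.7906  Neff=3.2828  idx=[0, 1, 2, 2, 2, 2, 3, 3, 3, 3, 3, 4]
step 2: w=[0.0099, 0.0174, 0.0905, 0.0905, 0.0905, 0.0905, 0.1149, 0.1149, 0.1149, 0.1149, 0.1149, 0.0361]  mean=-1.6771  Neff=9.9508  idx=[2, 3, 4, 5, 6, 6, 7, 8, 8, 9, 10, 11]
step 3: w=[0.0001, 0.0001, 0.0001, 0.0001, 0.0049, 0.0049, 0.0049, 0.0049, 0.0049, 0.0049, 0.0049, 0.9652]  mean=-0.4464  Neff=1.0731  idx=[10, 11, 11, 11, 11, 11, 11, 11, 11, 11, 11, 11]

post_mean = -0.4464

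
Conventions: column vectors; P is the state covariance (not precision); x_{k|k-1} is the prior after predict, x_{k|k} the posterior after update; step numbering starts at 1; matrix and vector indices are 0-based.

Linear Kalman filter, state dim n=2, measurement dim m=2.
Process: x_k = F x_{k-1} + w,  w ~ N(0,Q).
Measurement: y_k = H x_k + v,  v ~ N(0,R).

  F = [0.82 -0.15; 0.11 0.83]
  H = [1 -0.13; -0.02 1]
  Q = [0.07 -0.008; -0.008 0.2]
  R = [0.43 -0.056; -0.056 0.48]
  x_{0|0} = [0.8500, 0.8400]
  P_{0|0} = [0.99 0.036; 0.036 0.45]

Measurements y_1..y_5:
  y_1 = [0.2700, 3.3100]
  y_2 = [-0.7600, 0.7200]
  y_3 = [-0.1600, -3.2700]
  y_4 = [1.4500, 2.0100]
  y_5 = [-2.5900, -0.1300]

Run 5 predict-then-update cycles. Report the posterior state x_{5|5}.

x_post = [-0.5349, 0.2553]

step 1: x^-=[0.5710, 0.7907]  P^-=[0.7369 0.0492; 0.0492 0.5286]  S=[1.1631 -0.0901; -0.0901 1.0069]  K=[0.6352 0.0911; 0.0240 0.5261]  nu=[-0.1982, 2.5307]  x^+=[0.6756, 2.1174]  P^+=[0.2698 0.0135; 0.0135 0.2515]
step 2: x^-=[0.2364, 1.8317]  P^-=[0.2537 -0.0060; -0.0060 0.3790]  S=[0.6917 -0.1163; -0.1163 0.8593]  K=[0.3743 0.0378; -0.0058 0.4404]  nu=[-0.7582, -1.1070]  x^+=[-0.0893, 1.3487]  P^+=[0.1589 0.0004; 0.0004 0.2117]
step 3: x^-=[-0.2755, 1.1096]  P^-=[0.1815 -0.0198; -0.0198 0.3478]  S=[0.6225 -0.1247; -0.1247 0.8287]  K=[0.2990 0.0167; -0.0209 0.4171]  nu=[0.2598, -4.3851]  x^+=[-0.2713, -0.7248]  P^+=[0.1269 -0.0062; -0.0062 0.2012]
step 4: x^-=[-0.1137, -0.6314]  P^-=[0.1613 -0.0257; -0.0257 0.3390]  S=[0.6038 -0.1291; -0.1291 0.8201]  K=[0.2745 0.0079; -0.0280 0.4096]  nu=[1.4816, 2.6391]  x^+=[0.3138, 0.4081]  P^+=[0.1164 -0.0092; -0.0092 0.1980]
step 5: x^-=[0.1961, 0.3733]  P^-=[0.1550 -0.0283; -0.0283 0.3361]  S=[0.5980 -0.1312; -0.1312 0.8173]  K=[0.2663 0.0043; -0.0311 0.4069]  nu=[-2.7376, -0.4993]  x^+=[-0.5349, 0.2553]  P^+=[0.1129 -0.0106; -0.0106 0.1969]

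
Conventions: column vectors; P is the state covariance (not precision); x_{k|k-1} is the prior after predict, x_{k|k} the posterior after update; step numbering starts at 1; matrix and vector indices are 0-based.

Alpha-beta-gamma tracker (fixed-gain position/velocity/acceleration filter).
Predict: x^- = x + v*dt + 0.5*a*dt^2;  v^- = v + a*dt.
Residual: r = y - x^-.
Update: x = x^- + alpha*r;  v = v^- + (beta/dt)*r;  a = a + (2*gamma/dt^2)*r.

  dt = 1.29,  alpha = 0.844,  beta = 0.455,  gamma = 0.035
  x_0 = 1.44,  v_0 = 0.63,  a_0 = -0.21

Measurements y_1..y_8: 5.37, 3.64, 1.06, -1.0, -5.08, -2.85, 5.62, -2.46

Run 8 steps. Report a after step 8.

step 1: x_pred=2.0780  r=3.2920  x^+=4.8564  v^+=1.5202  a^+=-0.0715
step 2: x_pred=6.7580  r=-3.1180  x^+=4.1264  v^+=0.3282  a^+=-0.2027
step 3: x_pred=4.3812  r=-3.3212  x^+=1.5781  v^+=-1.1047  a^+=-0.3424
step 4: x_pred=-0.1318  r=-0.8682  x^+=-0.8646  v^+=-1.8526  a^+=-0.3789
step 5: x_pred=-3.5696  r=-1.5104  x^+=-4.8444  v^+=-2.8741  a^+=-0.4424
step 6: x_pred=-8.9201  r=6.0701  x^+=-3.7969  v^+=-1.3038  a^+=-0.1871
step 7: x_pred=-5.6345  r=11.2545  x^+=3.8643  v^+=2.4244  a^+=0.2863
step 8: x_pred=7.2300  r=-9.6900  x^+=-0.9484  v^+=-0.6240  a^+=-0.1213

a_post = -0.1213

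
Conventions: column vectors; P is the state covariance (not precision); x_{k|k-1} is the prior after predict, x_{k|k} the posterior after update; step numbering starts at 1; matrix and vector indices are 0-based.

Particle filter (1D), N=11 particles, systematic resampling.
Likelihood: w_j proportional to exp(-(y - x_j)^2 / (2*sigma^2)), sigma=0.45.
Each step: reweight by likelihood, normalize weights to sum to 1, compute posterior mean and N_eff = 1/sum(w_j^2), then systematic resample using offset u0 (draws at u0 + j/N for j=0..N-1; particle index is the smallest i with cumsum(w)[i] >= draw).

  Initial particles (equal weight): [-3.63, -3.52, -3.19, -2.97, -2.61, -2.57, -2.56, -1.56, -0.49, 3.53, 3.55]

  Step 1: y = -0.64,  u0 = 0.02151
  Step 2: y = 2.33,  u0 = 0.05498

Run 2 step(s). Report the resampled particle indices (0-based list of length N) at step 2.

step 1: w=[0.0000, 0.0000, 0.0000, 0.0000, 0.0001, 0.0001, 0.0001, 0.1156, 0.8841, 0.0000, 0.0000]  mean=-0.6143  Neff=1.2578  idx=[7, 7, 8, 8, 8, 8, 8, 8, 8, 8, 8]
step 2: w=[0.0000, 0.0000, 0.1111, 0.1111, 0.1111, 0.1111, 0.1111, 0.1111, 0.1111, 0.1111, 0.1111]  mean=-0.4900  Neff=9.0000  idx=[2, 3, 4, 4, 5, 6, 7, 8, 9, 9, 10]

resampled_idx = [2, 3, 4, 4, 5, 6, 7, 8, 9, 9, 10]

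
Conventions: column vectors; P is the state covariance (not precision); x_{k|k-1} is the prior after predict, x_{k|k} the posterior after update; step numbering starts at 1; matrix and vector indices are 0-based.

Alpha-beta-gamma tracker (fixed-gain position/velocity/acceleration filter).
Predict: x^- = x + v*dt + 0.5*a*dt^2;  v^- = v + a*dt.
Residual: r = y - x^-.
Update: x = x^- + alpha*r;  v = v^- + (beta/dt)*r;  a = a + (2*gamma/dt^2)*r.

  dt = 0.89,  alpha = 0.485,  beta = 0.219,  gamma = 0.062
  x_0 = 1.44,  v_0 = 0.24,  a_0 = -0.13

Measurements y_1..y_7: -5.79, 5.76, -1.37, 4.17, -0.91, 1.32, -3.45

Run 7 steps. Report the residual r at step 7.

resid = -5.5082

step 1: x_pred=1.6021  r=-7.3921  x^+=-1.9831  v^+=-1.6947  a^+=-1.2872
step 2: x_pred=-4.0011  r=9.7611  x^+=0.7330  v^+=-0.4384  a^+=0.2409
step 3: x_pred=0.4383  r=-1.8083  x^+=-0.4387  v^+=-0.6690  a^+=-0.0422
step 4: x_pred=-1.0509  r=5.2209  x^+=1.4813  v^+=0.5781  a^+=0.7751
step 5: x_pred=2.3028  r=-3.2128  x^+=0.7446  v^+=0.4774  a^+=0.2721
step 6: x_pred=1.2772  r=0.0428  x^+=1.2980  v^+=0.7301  a^+=0.2788
step 7: x_pred=2.0582  r=-5.5082  x^+=-0.6133  v^+=-0.3771  a^+=-0.5835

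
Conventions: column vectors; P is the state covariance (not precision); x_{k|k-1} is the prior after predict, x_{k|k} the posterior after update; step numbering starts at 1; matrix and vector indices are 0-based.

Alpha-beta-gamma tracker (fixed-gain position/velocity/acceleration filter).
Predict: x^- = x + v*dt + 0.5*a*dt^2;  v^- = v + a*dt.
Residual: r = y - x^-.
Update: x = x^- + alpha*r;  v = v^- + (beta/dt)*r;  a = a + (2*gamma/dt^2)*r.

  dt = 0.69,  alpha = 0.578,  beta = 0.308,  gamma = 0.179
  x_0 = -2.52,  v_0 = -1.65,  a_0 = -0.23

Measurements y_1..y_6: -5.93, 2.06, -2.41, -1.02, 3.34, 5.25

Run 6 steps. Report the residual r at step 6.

step 1: x_pred=-3.7133  r=-2.2167  x^+=-4.9945  v^+=-2.7982  a^+=-1.8969
step 2: x_pred=-7.3768  r=9.4368  x^+=-1.9223  v^+=0.1053  a^+=5.1991
step 3: x_pred=-0.6120  r=-1.7980  x^+=-1.6513  v^+=2.8901  a^+=3.8471
step 4: x_pred=1.2588  r=-2.2788  x^+=-0.0584  v^+=4.5275  a^+=2.1336
step 5: x_pred=3.5735  r=-0.2335  x^+=3.4385  v^+=5.8954  a^+=1.9580
step 6: x_pred=7.9725  r=-2.7225  x^+=6.3989  v^+=6.0312  a^+=-0.0891

resid = -2.7225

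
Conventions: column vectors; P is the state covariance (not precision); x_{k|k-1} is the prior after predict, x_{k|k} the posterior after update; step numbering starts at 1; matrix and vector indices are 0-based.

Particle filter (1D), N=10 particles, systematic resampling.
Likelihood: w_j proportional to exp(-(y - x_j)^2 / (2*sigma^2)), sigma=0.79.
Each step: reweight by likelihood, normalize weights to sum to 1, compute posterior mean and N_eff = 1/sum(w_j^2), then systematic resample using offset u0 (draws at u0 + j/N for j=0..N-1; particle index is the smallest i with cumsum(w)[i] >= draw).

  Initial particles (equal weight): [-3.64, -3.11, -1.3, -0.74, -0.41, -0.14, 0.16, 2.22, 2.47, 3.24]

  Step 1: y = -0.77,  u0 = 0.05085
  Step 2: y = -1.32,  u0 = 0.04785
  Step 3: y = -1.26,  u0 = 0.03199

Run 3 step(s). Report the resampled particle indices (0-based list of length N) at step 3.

step 1: w=[0.0003, 0.0032, 0.2026, 0.2535, 0.2287, 0.1846, 0.1269, 0.0002, 0.0001, 0.0000]  mean=-0.5607  Neff=4.8127  idx=[2, 2, 3, 3, 3, 4, 4, 5, 5, 6]
step 2: w=[0.1626, 0.1626, 0.1242, 0.1242, 0.1242, 0.0838, 0.0838, 0.0533, 0.0533, 0.0281]  mean=-0.7775  Neff=8.3582  idx=[0, 0, 1, 2, 2, 3, 4, 5, 6, 8]
step 3: w=[0.1296, 0.1296, 0.1296, 0.1045, 0.1045, 0.1045, 0.1045, 0.0728, 0.0728, 0.0475]  mean=-0.8813  Neff=9.3497  idx=[0, 1, 1, 2, 3, 4, 5, 6, 7, 8]

resampled_idx = [0, 1, 1, 2, 3, 4, 5, 6, 7, 8]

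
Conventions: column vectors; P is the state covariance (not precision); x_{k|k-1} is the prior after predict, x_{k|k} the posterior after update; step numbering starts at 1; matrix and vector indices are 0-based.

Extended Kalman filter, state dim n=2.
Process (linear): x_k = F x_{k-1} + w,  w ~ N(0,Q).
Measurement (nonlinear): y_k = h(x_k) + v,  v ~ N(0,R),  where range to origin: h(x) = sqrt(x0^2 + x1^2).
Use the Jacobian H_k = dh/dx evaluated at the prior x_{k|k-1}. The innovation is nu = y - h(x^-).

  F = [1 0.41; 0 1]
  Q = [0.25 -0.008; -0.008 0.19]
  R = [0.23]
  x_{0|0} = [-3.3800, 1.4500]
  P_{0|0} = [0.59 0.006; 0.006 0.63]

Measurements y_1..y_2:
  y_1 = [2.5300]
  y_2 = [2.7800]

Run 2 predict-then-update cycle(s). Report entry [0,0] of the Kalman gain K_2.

K[0,0] = -0.7192

step 1: x^-=[-2.7855, 1.4500]  P^-=[0.9508 0.2563; 0.2563 0.8200]  H_jac=[-0.8870 0.4617]  S=[0.9430]  K=[-0.7689; 0.1604]  nu=[-0.6103]  x^+=[-2.3162, 1.3521]  P^+=[0.3933 0.3726; 0.3726 0.7957]
step 2: x^-=[-1.7619, 1.3521]  P^-=[1.0826 0.6909; 0.6909 0.9857]  H_jac=[-0.7933 0.6088]  S=[0.6094]  K=[-0.7192; 0.0854]  nu=[0.5591]  x^+=[-2.1640, 1.3998]  P^+=[0.7674 0.7283; 0.7283 0.9813]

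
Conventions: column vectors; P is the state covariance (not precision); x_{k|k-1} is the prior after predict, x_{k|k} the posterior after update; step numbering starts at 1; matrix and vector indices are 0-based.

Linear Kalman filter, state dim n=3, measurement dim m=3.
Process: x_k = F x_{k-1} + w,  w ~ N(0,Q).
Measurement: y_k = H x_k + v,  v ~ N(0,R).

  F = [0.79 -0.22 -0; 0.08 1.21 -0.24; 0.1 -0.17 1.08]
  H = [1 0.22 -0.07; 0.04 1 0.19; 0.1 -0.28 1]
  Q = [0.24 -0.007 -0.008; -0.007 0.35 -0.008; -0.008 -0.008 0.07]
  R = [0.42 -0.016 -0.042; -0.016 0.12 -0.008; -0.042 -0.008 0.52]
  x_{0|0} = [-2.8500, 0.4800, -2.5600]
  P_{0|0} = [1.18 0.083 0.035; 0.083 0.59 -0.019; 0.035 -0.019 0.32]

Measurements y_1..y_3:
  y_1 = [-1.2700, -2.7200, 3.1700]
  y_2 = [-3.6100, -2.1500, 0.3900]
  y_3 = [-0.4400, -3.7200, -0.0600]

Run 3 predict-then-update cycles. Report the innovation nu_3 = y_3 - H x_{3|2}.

step 1: x^-=[-2.3571, 0.9672, -3.1314]  P^-=[0.9761 -0.0192 0.1287; -0.0192 1.2656 -0.2174; 0.1287 -0.2174 0.4838]  S=[1.4400 0.3058 0.0245; 0.3058 1.3224 -0.4665; 0.0245 -0.4665 1.2613]  K=[0.6819 -0.0737 0.1432; 0.0063 0.8778 -0.1303; 0.0094 0.0721 0.4685]  nu=[0.6551, -2.9980, 6.8079]  x^+=[-0.7144, -2.5473, -0.1519]  P^+=[0.2896 -0.0340 0.0079; -0.0340 0.1151 -0.0394; 0.0079 -0.0394 0.2308]
step 2: x^-=[-0.0040, -3.1030, 0.1976]  P^-=[0.4381 -0.0548 0.0406; -0.0548 0.5497 -0.1455; 0.0406 -0.1455 0.3628]  S=[0.8612 0.0740 -0.0378; 0.0740 0.6245 -0.2314; -0.0378 -0.2314 1.0229]  K=[0.5018 -0.0697 0.1003; 0.0157 0.7864 -0.1195; -0.0043 0.0307 0.4053]  nu=[-2.9095, 0.9156, -0.6760]  x^+=[-1.5957, -2.3480, -0.0356]  P^+=[0.2137 -0.0263 0.0029; -0.0263 0.1033 -0.0376; 0.0029 -0.0376 0.1999]
step 3: x^-=[-0.7441, -2.9602, 0.2011]  P^-=[0.3875 -0.0482 0.0283; -0.0482 0.5307 -0.1326; 0.0283 -0.1326 0.3236]  S=[0.8137 0.0724 -0.0498; 0.0724 0.6092 -0.2217; -0.0498 -0.2217 0.9716]  K=[0.4724 -0.0676 0.0917; 0.0190 0.7826 -0.1148; -0.0078 0.0240 0.3792]  nu=[0.9694, -0.7683, -1.0155]  x^+=[-0.3273, -3.4264, -0.2101]  P^+=[0.2012 -0.0247 0.0013; -0.0247 0.1023 -0.0356; 0.0013 -0.0356 0.1872]

innov = [0.9694, -0.7683, -1.0155]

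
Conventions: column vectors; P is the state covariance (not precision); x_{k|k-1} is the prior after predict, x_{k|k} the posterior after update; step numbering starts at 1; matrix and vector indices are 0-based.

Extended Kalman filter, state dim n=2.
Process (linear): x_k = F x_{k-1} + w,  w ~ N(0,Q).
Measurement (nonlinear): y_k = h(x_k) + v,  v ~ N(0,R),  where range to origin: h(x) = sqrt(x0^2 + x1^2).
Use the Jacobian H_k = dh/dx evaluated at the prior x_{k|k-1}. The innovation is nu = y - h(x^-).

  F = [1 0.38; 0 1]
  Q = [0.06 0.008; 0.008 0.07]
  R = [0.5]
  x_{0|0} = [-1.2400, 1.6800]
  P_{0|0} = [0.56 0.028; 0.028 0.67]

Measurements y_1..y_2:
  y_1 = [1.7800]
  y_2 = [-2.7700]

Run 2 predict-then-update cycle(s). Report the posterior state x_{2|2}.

step 1: x^-=[-0.6016, 1.6800]  P^-=[0.7380 0.2906; 0.2906 0.7400]  H_jac=[-0.3371 0.9415]  S=[1.0553]  K=[0.0235; 0.5673]  nu=[-0.0045]  x^+=[-0.6017, 1.6775]  P^+=[0.7374 0.2765; 0.2765 0.4003]
step 2: x^-=[0.0357, 1.6775]  P^-=[1.0654 0.4367; 0.4367 0.4703]  H_jac=[0.0213 0.9998]  S=[0.9892]  K=[0.4643; 0.4848]  nu=[-4.4478]  x^+=[-2.0293, -0.4787]  P^+=[0.8522 0.2140; 0.2140 0.2379]

x_post = [-2.0293, -0.4787]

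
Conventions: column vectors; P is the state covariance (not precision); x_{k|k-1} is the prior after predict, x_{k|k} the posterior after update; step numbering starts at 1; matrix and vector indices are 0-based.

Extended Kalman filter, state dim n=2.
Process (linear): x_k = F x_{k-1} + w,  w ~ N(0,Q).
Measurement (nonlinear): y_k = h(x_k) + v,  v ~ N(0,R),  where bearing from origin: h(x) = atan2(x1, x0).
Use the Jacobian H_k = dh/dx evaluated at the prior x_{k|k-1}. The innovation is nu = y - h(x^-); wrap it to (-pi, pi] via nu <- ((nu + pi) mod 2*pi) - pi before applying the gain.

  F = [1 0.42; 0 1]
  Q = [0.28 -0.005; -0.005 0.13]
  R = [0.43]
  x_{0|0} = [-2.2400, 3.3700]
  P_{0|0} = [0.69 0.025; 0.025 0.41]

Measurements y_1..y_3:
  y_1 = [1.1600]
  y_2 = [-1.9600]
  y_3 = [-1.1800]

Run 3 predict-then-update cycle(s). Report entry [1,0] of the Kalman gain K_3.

step 1: x^-=[-0.8246, 3.3700]  P^-=[1.0633 0.1922; 0.1922 0.5400]  H_jac=[-0.2800 -0.0685]  S=[0.5233]  K=[-0.5941; -0.1735]  nu=[-0.6508]  x^+=[-0.4380, 3.4829]  P^+=[0.8786 0.1383; 0.1383 0.5242]
step 2: x^-=[1.0249, 3.4829]  P^-=[1.3672 0.3534; 0.3534 0.6542]  H_jac=[-0.2642 0.0778]  S=[0.5149]  K=[-0.6483; -0.0826]  nu=[3.0386]  x^+=[-0.9450, 3.2320]  P^+=[1.1509 0.3259; 0.3259 0.6507]
step 3: x^-=[0.4125, 3.2320]  P^-=[1.8194 0.5942; 0.5942 0.7807]  H_jac=[-0.3044 0.0389]  S=[0.5858]  K=[-0.9062; -0.2570]  nu=[-2.6239]  x^+=[2.7902, 3.9064]  P^+=[1.3383 0.4577; 0.4577 0.7420]

K[1,0] = -0.2570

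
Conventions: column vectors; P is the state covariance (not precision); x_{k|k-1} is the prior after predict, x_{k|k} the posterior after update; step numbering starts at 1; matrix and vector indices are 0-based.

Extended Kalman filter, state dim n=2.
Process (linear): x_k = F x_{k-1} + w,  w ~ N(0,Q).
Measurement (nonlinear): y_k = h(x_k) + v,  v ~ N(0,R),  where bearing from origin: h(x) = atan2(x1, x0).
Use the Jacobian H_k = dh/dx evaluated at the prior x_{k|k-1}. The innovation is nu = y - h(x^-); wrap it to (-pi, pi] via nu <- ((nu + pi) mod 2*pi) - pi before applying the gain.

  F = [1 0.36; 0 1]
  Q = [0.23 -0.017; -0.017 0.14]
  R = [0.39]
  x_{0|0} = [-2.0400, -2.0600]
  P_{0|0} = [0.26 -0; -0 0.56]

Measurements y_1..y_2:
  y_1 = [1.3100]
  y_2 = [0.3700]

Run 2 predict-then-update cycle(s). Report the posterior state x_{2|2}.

step 1: x^-=[-2.7816, -2.0600]  P^-=[0.5626 0.1846; 0.1846 0.7000]  H_jac=[0.1719 -0.2322]  S=[0.4296]  K=[0.1254; -0.3044]  nu=[-2.4690]  x^+=[-3.0912, -1.3084]  P^+=[0.5558 0.2010; 0.2010 0.6602]
step 2: x^-=[-3.5622, -1.3084]  P^-=[1.0161 0.4217; 0.4217 0.8002]  H_jac=[0.0909 -0.2474]  S=[0.4284]  K=[-0.0280; -0.3726]  nu=[-3.1236]  x^+=[-3.4748, -0.1446]  P^+=[1.0158 0.4172; 0.4172 0.7407]

x_post = [-3.4748, -0.1446]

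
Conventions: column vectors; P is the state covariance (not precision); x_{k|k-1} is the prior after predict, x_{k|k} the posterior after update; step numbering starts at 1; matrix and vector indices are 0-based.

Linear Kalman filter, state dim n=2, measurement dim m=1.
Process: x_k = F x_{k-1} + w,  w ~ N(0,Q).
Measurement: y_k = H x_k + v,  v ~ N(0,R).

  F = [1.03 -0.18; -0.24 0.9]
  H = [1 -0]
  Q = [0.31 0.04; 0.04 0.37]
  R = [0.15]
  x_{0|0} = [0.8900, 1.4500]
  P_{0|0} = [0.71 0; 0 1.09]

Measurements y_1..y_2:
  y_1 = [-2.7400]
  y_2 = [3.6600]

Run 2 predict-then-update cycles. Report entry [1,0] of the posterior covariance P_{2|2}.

step 1: x^-=[0.6557, 1.0914]  P^-=[1.0986 -0.3121; -0.3121 1.2938]  S=[1.2486]  K=[0.8799; -0.2500]  nu=[-3.3957]  x^+=[-2.3320, 1.9402]  P^+=[0.1320 -0.0375; -0.0375 1.2158]
step 2: x^-=[-2.7512, 2.3059]  P^-=[0.5033 -0.2260; -0.2260 1.3786]  S=[0.6533]  K=[0.7704; -0.3459]  nu=[6.4112]  x^+=[2.1880, 0.0884]  P^+=[0.1156 -0.0519; -0.0519 1.3004]

P_post[1,0] = -0.0519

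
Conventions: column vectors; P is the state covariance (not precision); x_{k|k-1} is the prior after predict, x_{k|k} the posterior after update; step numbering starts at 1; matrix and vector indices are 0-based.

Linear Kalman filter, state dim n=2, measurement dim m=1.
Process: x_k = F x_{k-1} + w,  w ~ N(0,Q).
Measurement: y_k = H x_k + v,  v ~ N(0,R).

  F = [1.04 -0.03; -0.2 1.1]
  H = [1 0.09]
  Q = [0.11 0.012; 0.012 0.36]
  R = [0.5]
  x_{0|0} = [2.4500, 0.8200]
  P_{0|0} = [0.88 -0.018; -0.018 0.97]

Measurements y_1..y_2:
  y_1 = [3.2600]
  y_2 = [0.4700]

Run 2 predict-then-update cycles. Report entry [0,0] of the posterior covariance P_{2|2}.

P_post[0,0] = 0.2699

step 1: x^-=[2.5234, 0.4120]  P^-=[1.0638 -0.2238; -0.2238 1.5768]  S=[1.5363]  K=[0.6793; -0.0533]  nu=[0.6995]  x^+=[2.9986, 0.3747]  P^+=[0.3548 -0.1682; -0.1682 1.5725]
step 2: x^-=[3.1073, -0.1875]  P^-=[0.5057 -0.3071; -0.3071 2.3509]  S=[0.9694]  K=[0.4931; -0.0985]  nu=[-2.6204]  x^+=[1.8152, 0.0706]  P^+=[0.2699 -0.2600; -0.2600 2.3415]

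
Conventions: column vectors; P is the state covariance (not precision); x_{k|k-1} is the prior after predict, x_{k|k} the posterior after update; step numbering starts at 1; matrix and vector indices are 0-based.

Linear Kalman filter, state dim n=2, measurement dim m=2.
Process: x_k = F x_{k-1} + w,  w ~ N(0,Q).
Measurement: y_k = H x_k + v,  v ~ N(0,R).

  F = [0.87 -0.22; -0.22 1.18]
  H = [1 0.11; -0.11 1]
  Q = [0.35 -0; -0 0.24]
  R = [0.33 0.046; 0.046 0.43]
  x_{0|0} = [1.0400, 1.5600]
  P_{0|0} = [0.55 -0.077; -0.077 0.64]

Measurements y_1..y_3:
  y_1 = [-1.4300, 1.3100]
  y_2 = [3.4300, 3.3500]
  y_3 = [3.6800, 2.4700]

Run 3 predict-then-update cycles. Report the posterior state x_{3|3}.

step 1: x^-=[0.5616, 1.6120]  P^-=[0.8267 -0.3542; -0.3542 1.1977]  S=[1.0933 -0.2631; -0.2631 1.7157]  K=[0.6833 -0.1547; -0.0311 0.7161]  nu=[-2.1689, -0.2402]  x^+=[-0.8833, 1.5075]  P^+=[0.2196 -0.0109; -0.0109 0.3053]
step 2: x^-=[-1.1002, 1.9732]  P^-=[0.5352 -0.1330; -0.1330 0.6814]  S=[0.8441 -0.0693; -0.0693 1.1471]  K=[0.6059 -0.1307; -0.0191 0.6056]  nu=[4.3131, 1.2558]  x^+=[1.3491, 2.6515]  P^+=[0.1947 -0.0069; -0.0069 0.2588]
step 3: x^-=[0.5904, 2.8320]  P^-=[0.5125 -0.1119; -0.1119 0.6133]  S=[0.8253 -0.0534; -0.0534 1.0741]  K=[0.5979 -0.1269; -0.0161 0.5816]  nu=[2.7781, -0.2970]  x^+=[2.2890, 2.6144]  P^+=[0.1921 -0.0059; -0.0059 0.2487]

x_post = [2.2890, 2.6144]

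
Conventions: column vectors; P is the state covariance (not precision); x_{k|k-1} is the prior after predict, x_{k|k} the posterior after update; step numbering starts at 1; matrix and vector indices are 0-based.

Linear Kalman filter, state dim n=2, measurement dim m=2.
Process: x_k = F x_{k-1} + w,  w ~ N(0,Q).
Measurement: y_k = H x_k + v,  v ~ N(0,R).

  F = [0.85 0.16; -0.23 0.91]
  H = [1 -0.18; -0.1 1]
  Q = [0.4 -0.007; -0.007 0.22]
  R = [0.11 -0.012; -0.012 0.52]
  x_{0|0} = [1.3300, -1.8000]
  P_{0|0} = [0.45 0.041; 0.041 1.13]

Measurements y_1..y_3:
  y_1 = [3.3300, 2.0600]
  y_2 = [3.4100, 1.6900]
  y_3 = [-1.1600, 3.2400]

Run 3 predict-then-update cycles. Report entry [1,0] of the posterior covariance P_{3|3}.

P_post[1,0] = 0.0389

step 1: x^-=[0.8425, -1.9439]  P^-=[0.7652 0.0998; 0.0998 1.1624]  S=[0.8770 -0.1962; -0.1962 1.6701]  K=[0.8783 0.1171; 0.0303 0.6936]  nu=[2.1376, 4.0882]  x^+=[3.1986, 0.9565]  P^+=[0.1062 0.0610; 0.0610 0.3664]
step 2: x^-=[2.8719, 0.1347]  P^-=[0.5027 0.0705; 0.0705 0.5035]  S=[0.6036 -0.0811; -0.0811 1.0144]  K=[0.8233 0.0858; 0.0328 0.4920]  nu=[0.5624, 1.8425]  x^+=[3.4929, 1.0597]  P^+=[0.0975 0.0445; 0.0445 0.2599]
step 3: x^-=[3.1385, 0.1609]  P^-=[0.4892 0.0445; 0.0445 0.4218]  S=[0.5969 -0.0915; -0.0915 0.9377]  K=[0.8178 0.0751; 0.0159 0.4466]  nu=[-4.2696, 3.3929]  x^+=[-0.0981, 1.6082]  P^+=[0.0960 0.0389; 0.0389 0.2359]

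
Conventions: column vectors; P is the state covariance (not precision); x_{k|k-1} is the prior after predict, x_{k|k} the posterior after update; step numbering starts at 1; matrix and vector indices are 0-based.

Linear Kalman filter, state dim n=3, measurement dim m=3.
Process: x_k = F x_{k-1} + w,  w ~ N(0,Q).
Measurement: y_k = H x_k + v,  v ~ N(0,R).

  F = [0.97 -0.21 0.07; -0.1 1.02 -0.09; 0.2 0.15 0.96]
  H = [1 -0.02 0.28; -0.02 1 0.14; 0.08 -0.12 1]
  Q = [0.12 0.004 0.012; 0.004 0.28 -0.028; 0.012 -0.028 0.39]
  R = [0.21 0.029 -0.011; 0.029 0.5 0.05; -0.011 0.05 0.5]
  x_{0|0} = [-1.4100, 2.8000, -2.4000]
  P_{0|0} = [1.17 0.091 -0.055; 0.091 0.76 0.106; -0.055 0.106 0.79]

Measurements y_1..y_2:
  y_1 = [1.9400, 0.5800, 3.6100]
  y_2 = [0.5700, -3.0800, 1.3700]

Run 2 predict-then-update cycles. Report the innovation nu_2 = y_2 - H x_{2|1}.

step 1: x^-=[-2.1237, 3.2130, -2.1660]  P^-=[1.2106 -0.1706 0.2053; -0.1706 1.0498 0.1225; 0.2053 0.1225 1.1968]  S=[1.6353 -0.0784 0.6476; -0.0784 1.6137 0.1942; 0.6476 0.1942 1.7264]  K=[0.8209 -0.0491 -0.1155; -0.0355 0.6702 -0.0720; 0.0746 0.1020 0.6548]  nu=[4.7344, -2.3722, 6.3315]  x^+=[1.1480, 0.9990, 2.0909]  P^+=[0.1959 0.0091 -0.0838; 0.0091 0.3256 0.0362; -0.0838 0.0362 0.3427]
step 2: x^-=[1.0502, 0.7160, 2.3867]  P^-=[0.3042 -0.0665 -0.0224; -0.0665 0.6135 0.0346; -0.0224 0.0346 0.6998]  S=[0.5590 -0.0219 0.1941; -0.0219 1.1398 0.1026; 0.1941 0.1026 1.2000]  K=[0.5606 -0.0486 -0.0783; -0.0774 0.5486 -0.0714; 0.1199 0.0692 0.5529]  nu=[-1.1341, -4.1091, -1.0148]  x^+=[0.6937, -1.3781, 1.4051]  P^+=[0.1335 -0.0011 -0.0585; -0.0011 0.2650 0.0245; -0.0585 0.0245 0.2862]

innov = [-1.1341, -4.1091, -1.0148]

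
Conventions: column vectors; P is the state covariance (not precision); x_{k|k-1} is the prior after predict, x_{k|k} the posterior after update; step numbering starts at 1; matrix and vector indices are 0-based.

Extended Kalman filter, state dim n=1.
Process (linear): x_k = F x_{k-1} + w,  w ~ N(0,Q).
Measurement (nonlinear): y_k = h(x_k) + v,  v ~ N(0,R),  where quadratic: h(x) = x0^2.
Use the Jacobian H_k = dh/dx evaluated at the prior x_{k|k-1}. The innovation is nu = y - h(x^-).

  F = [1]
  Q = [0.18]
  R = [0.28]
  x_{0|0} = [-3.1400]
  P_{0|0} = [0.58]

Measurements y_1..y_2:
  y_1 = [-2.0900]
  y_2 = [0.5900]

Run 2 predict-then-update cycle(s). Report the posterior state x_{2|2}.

x_post = [-0.9378]

step 1: x^-=[-3.1400]  P^-=[0.7600]  H_jac=[-6.2800]  S=[30.2532]  K=[-0.1578]  nu=[-11.9496]  x^+=[-1.2548]  P^+=[0.0070]
step 2: x^-=[-1.2548]  P^-=[0.1870]  H_jac=[-2.5096]  S=[1.4580]  K=[-0.3219]  nu=[-0.9845]  x^+=[-0.9378]  P^+=[0.0359]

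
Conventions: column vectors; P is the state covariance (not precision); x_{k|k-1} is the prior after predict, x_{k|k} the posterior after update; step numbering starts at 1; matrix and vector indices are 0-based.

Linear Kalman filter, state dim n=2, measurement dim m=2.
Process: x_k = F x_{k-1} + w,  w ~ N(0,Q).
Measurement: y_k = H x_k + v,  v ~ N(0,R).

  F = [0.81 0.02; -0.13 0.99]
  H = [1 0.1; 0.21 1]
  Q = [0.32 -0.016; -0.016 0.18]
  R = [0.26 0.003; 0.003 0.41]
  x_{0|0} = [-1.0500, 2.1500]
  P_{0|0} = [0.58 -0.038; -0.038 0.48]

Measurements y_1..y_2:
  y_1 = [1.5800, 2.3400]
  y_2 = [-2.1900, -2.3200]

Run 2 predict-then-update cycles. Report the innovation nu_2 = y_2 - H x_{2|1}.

innov = [-3.0614, -4.5187]

step 1: x^-=[-0.8075, 2.2650]  P^-=[0.6995 -0.0979; -0.0979 0.6700]  S=[0.9466 0.1169; 0.1169 1.0697]  K=[0.7328 -0.0343; -0.1091 0.6190]  nu=[2.1610, 0.2446]  x^+=[0.7678, 2.1806]  P^+=[0.1957 -0.0530; -0.0530 0.2646]
step 2: x^-=[0.6655, 2.0590]  P^-=[0.4468 -0.0737; -0.0737 0.4563]  S=[0.6966 0.0672; 0.0672 0.8550]  K=[0.6333 -0.0262; -0.0907 0.5227]  nu=[-3.0614, -4.5187]  x^+=[-1.1548, -0.0251]  P^+=[0.1690 -0.0444; -0.0444 0.2233]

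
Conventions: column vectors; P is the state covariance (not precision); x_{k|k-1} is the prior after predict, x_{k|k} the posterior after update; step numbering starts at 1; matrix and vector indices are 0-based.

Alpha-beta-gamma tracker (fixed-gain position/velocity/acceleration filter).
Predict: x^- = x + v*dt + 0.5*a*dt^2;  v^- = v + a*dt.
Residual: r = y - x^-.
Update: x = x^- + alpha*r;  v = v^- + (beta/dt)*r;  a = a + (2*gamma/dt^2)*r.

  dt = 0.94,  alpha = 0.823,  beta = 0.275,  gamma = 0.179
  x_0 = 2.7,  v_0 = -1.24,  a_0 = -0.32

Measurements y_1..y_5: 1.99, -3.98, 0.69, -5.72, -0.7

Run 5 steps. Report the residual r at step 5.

step 1: x_pred=1.3930  r=0.5970  x^+=1.8843  v^+=-1.3662  a^+=-0.0781
step 2: x_pred=0.5656  r=-4.5456  x^+=-3.1754  v^+=-2.7694  a^+=-1.9198
step 3: x_pred=-6.6269  r=7.3169  x^+=-0.6051  v^+=-2.4335  a^+=1.0447
step 4: x_pred=-2.4311  r=-3.2889  x^+=-5.1379  v^+=-2.4137  a^+=-0.2879
step 5: x_pred=-7.5339  r=6.8339  x^+=-1.9096  v^+=-0.6850  a^+=2.4810

resid = 6.8339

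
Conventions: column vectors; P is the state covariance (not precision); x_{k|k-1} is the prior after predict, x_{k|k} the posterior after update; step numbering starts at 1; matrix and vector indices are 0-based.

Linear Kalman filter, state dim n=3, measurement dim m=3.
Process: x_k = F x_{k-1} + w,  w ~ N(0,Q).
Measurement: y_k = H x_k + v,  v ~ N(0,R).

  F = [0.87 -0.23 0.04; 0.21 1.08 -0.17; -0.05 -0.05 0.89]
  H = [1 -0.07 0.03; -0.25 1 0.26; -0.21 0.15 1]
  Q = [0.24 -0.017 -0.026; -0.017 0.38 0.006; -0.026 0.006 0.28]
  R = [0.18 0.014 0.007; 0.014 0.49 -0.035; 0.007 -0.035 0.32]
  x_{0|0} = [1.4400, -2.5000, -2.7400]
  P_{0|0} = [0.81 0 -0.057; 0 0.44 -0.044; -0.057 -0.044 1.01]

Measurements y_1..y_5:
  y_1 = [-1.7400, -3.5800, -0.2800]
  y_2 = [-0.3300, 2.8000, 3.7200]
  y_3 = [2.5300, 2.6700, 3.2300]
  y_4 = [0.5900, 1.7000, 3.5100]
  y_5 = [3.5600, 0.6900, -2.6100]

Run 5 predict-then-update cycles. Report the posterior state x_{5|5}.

x_post = [2.6664, 0.6654, -0.0627]

step 1: x^-=[1.7182, -1.9318, -2.3856]  P^-=[0.8748 0.0192 -0.0551; 0.0192 0.9784 -0.2329; -0.0551 -0.2329 1.0921]  S=[1.0556 -0.2619 -0.1906; -0.2619 1.4734 0.2117; -0.1906 0.2117 1.4248]  K=[0.8176 0.0084 -0.0575; 0.0823 0.6558 -0.1497; 0.1226 -0.0453 0.7733]  nu=[-3.5219, -0.5984, 2.7562]  x^+=[-1.3248, -3.0268, -0.6591]  P^+=[0.1502 0.0523 0.0107; 0.0523 0.3707 -0.1149; 0.0107 -0.1149 0.2694]
step 2: x^-=[-0.4828, -3.4351, -0.3691]  P^-=[0.3557 -0.0478 0.0117; -0.0478 0.8920 -0.1691; 0.0117 -0.1691 0.5042]  S=[0.5486 -0.1811 -0.0471; -0.1811 1.3727 0.0812; -0.0471 0.0812 0.8074]  K=[0.6479 -0.0090 -0.0482; -0.0101 0.6308 -0.0953; 0.1051 -0.0515 0.6014]  nu=[-0.0766, 6.2103, 4.5029]  x^+=[-0.8056, 0.0539, 2.0112]  P^+=[0.1182 0.0335 0.0092; 0.0335 0.3460 -0.0975; 0.0092 -0.0975 0.2115]
step 3: x^-=[-0.6328, -0.4528, 1.8275]  P^-=[0.3372 -0.0622 0.0066; -0.0622 0.8452 -0.1408; 0.0066 -0.1408 0.4567]  S=[0.5314 -0.1892 -0.0535; -0.1892 1.3442 0.0953; -0.0535 0.0953 0.7695]  K=[0.6326 -0.0152 -0.0498; -0.0253 0.6152 -0.0792; 0.0988 -0.0446 0.5767]  nu=[3.0763, 2.4895, 1.3375]  x^+=[1.2091, 0.8947, 2.7918]  P^+=[0.1151 0.0297 0.0088; 0.0297 0.3350 -0.0911; 0.0088 -0.0911 0.2023]
step 4: x^-=[0.9578, 0.7456, 2.3795]  P^-=[0.3356 -0.0628 0.0047; -0.0628 0.8279 -0.1324; 0.0047 -0.1324 0.4488]  S=[0.5297 -0.1886 -0.0557; -0.1886 1.3311 0.1000; -0.0557 0.1000 0.7645]  K=[0.6311 -0.0161 -0.0503; -0.0262 0.6098 -0.0752; 0.0970 -0.0420 0.5724]  nu=[-0.3870, 0.5752, 1.2197]  x^+=[0.6430, 1.0147, 3.0160]  P^+=[0.1148 0.0292 0.0086; 0.0292 0.3316 -0.0892; 0.0086 -0.0892 0.2005]
step 5: x^-=[0.4466, 0.7182, 2.6014]  P^-=[0.3353 -0.0623 0.0041; -0.0623 0.8230 -0.1301; 0.0041 -0.1301 0.4472]  S=[0.5293 -0.1878 -0.0563; -0.1878 1.3271 0.1013; -0.0563 0.1013 0.7637]  K=[0.6309 -0.0162 -0.0504; -0.0259 0.6084 -0.0742; 0.0965 -0.0412 0.5715]  nu=[3.0856, -0.5929, -5.2253]  x^+=[2.6664, 0.6654, -0.0627]  P^+=[0.1148 0.0291 0.0086; 0.0291 0.3307 -0.0887; 0.0086 -0.0887 0.2001]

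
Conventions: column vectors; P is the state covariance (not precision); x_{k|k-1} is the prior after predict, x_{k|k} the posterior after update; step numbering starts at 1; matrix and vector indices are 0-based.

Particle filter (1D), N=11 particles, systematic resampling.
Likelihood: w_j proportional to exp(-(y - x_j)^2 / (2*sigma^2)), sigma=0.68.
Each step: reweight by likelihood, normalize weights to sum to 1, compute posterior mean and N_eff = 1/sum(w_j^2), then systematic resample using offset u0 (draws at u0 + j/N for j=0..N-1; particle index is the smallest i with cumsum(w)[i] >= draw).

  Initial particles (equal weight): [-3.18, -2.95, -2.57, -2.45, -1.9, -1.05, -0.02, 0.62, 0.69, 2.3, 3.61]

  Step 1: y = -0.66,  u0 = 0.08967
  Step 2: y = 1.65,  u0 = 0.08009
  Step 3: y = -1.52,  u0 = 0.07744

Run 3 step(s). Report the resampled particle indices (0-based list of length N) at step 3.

resampled_idx = [0, 0, 0, 0, 1, 1, 1, 1, 3, 6, 10]

step 1: w=[0.0005, 0.0017, 0.0095, 0.0153, 0.0927, 0.4149, 0.3141, 0.0832, 0.0682, 0.0000, 0.0000]  mean=-0.5879  Neff=3.4335  idx=[4, 5, 5, 5, 5, 6, 6, 6, 6, 7, 8]
step 2: w=[0.0000, 0.0004, 0.0004, 0.0004, 0.0004, 0.0554, 0.0554, 0.0554, 0.0554, 0.3591, 0.4175]  mean=0.5045  Neff=3.1693  idx=[6, 8, 9, 9, 9, 9, 10, 10, 10, 10, 10]
step 3: w=[0.3829, 0.3829, 0.0308, 0.0308, 0.0308, 0.0308, 0.0222, 0.0222, 0.0222, 0.0222, 0.0222]  mean=0.1377  Neff=3.3396  idx=[0, 0, 0, 0, 1, 1, 1, 1, 3, 6, 10]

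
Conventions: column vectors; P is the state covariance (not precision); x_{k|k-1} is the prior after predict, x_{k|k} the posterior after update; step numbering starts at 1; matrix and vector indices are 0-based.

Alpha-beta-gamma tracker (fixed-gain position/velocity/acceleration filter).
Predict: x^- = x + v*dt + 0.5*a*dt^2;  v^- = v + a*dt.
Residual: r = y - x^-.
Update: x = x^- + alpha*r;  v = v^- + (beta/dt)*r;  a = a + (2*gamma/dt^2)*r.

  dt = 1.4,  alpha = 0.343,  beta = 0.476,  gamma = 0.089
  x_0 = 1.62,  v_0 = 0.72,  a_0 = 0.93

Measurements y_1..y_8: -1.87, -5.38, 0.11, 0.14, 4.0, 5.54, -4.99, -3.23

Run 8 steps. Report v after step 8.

step 1: x_pred=3.5394  r=-5.4094  x^+=1.6840  v^+=0.1828  a^+=0.4387
step 2: x_pred=2.3699  r=-7.7499  x^+=-0.2883  v^+=-1.8379  a^+=-0.2651
step 3: x_pred=-3.1212  r=3.2312  x^+=-2.0129  v^+=-1.1104  a^+=0.0284
step 4: x_pred=-3.5397  r=3.6797  x^+=-2.2775  v^+=0.1804  a^+=0.3625
step 5: x_pred=-1.6697  r=5.6697  x^+=0.2750  v^+=2.6157  a^+=0.8774
step 6: x_pred=4.7968  r=0.7432  x^+=5.0517  v^+=4.0968  a^+=0.9449
step 7: x_pred=11.7132  r=-16.7032  x^+=5.9840  v^+=-0.2594  a^+=-0.5720
step 8: x_pred=5.0603  r=-8.2903  x^+=2.2167  v^+=-3.8789  a^+=-1.3249

v_post = -3.8789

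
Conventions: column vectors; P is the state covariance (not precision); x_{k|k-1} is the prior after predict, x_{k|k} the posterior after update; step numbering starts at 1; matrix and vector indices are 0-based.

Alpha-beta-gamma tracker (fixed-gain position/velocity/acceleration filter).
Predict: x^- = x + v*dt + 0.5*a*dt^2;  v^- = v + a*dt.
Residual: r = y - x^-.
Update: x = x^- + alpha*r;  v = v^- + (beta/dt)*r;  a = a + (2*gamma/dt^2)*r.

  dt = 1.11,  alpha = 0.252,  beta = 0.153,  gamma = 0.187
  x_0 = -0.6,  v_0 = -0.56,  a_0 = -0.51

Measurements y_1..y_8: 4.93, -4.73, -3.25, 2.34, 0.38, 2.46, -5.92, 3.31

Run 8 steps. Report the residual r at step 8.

step 1: x_pred=-1.5358  r=6.4658  x^+=0.0936  v^+=-0.2349  a^+=1.4527
step 2: x_pred=0.7278  r=-5.4578  x^+=-0.6476  v^+=0.6253  a^+=-0.2040
step 3: x_pred=-0.0792  r=-3.1708  x^+=-0.8782  v^+=-0.0382  a^+=-1.1665
step 4: x_pred=-1.6393  r=3.9793  x^+=-0.6365  v^+=-0.7846  a^+=0.0414
step 5: x_pred=-1.4819  r=1.8619  x^+=-1.0127  v^+=-0.4820  a^+=0.6066
step 6: x_pred=-1.1741  r=3.6341  x^+=-0.2583  v^+=0.6922  a^+=1.7097
step 7: x_pred=1.5633  r=-7.4833  x^+=-0.3225  v^+=1.5584  a^+=-0.5619
step 8: x_pred=1.0612  r=2.2488  x^+=1.6279  v^+=1.2447  a^+=0.1208

resid = 2.2488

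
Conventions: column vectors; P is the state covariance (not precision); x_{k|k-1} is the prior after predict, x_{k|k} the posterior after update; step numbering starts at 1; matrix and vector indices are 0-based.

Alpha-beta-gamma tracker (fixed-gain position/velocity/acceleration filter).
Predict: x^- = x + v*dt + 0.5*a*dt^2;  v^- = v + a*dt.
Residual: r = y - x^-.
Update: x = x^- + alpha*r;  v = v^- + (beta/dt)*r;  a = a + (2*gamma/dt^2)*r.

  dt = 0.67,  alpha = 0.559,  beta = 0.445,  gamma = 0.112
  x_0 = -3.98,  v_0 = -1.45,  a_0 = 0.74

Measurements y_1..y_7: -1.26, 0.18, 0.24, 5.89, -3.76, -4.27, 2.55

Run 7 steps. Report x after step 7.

step 1: x_pred=-4.7854  r=3.5254  x^+=-2.8147  v^+=1.3873  a^+=2.4992
step 2: x_pred=-1.3243  r=1.5043  x^+=-0.4834  v^+=4.0609  a^+=3.2498
step 3: x_pred=2.9668  r=-2.7268  x^+=1.4425  v^+=4.4271  a^+=1.8891
step 4: x_pred=4.8327  r=1.0573  x^+=5.4237  v^+=6.3951  a^+=2.4167
step 5: x_pred=10.2509  r=-14.0109  x^+=2.4188  v^+=-1.2915  a^+=-4.5747
step 6: x_pred=0.5267  r=-4.7967  x^+=-2.1546  v^+=-7.5424  a^+=-6.9682
step 7: x_pred=-8.7721  r=11.3221  x^+=-2.4430  v^+=-4.6912  a^+=-1.3186

x_post = -2.4430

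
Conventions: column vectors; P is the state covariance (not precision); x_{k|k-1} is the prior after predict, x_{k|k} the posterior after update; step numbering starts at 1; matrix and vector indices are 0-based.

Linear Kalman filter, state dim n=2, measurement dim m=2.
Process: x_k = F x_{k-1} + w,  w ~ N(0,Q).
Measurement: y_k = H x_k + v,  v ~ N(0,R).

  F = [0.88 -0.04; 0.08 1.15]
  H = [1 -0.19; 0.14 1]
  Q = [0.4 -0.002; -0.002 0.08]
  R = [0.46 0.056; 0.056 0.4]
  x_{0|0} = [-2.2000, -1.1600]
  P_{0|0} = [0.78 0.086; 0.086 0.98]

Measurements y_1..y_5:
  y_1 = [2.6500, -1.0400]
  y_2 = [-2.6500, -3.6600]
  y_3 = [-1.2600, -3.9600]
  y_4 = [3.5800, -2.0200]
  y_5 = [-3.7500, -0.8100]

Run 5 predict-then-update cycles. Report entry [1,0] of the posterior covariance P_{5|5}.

step 1: x^-=[-1.8896, -1.5100]  P^-=[0.9995 0.0946; 0.0946 1.3969]  S=[1.4740 0.0226; 0.0226 1.8429]  K=[0.6641 0.1191; -0.1276 0.7667]  nu=[4.2527, 0.7345]  x^+=[1.0220, -1.4896]  P^+=[0.3198 0.0401; 0.0401 0.2939]
step 2: x^-=[0.9590, -1.6313]  P^-=[0.6453 0.0474; 0.0474 0.4781]  S=[1.1045 0.1016; 0.1016 0.9041]  K=[0.5679 0.0885; -0.0896 0.5463]  nu=[-3.9189, -2.1629]  x^+=[-1.4581, -2.4618]  P^+=[0.2717 0.0292; 0.0292 0.2094]
step 3: x^-=[-1.1846, -2.9477]  P^-=[0.6087 0.0369; 0.0369 0.3641]  S=[1.0678 0.1080; 0.1080 0.7863]  K=[0.5555 0.0790; -0.0788 0.4804]  nu=[-0.6354, -0.8464]  x^+=[-1.6045, -3.3043]  P^+=[0.2648 0.0256; 0.0256 0.1841]
step 4: x^-=[-1.2798, -3.9283]  P^-=[0.6036 0.0340; 0.0340 0.3300]  S=[1.0625 0.1110; 0.1110 0.7513]  K=[0.5540 0.0760; -0.0746 0.4565]  nu=[4.1134, 2.0874]  x^+=[1.1577, -3.2823]  P^+=[0.2638 0.0245; 0.0245 0.1750]
step 5: x^-=[1.1501, -3.6820]  P^-=[0.6028 0.0332; 0.0332 0.3176]  S=[1.0617 0.1124; 0.1124 0.7388]  K=[0.5539 0.0749; -0.0729 0.4474]  nu=[-5.5997, 2.7110]  x^+=[-1.7485, -2.0610]  P^+=[0.2636 0.0241; 0.0241 0.1715]

P_post[1,0] = 0.0241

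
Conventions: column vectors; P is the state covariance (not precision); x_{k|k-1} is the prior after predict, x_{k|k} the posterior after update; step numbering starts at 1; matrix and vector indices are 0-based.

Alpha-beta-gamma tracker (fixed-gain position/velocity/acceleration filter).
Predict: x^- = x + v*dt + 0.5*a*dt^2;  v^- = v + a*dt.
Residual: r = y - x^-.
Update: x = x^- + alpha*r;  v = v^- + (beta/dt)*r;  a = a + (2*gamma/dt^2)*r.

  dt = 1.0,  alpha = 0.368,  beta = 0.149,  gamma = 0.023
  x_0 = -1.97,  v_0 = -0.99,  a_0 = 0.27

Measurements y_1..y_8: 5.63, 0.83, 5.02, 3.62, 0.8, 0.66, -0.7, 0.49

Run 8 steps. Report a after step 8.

step 1: x_pred=-2.8250  r=8.4550  x^+=0.2864  v^+=0.5398  a^+=0.6589
step 2: x_pred=1.1557  r=-0.3257  x^+=1.0358  v^+=1.1502  a^+=0.6439
step 3: x_pred=2.5080  r=2.5120  x^+=3.4324  v^+=2.1684  a^+=0.7595
step 4: x_pred=5.9806  r=-2.3606  x^+=5.1119  v^+=2.5762  a^+=0.6509
step 5: x_pred=8.0136  r=-7.2136  x^+=5.3590  v^+=2.1523  a^+=0.3191
step 6: x_pred=7.6708  r=-7.0108  x^+=5.0908  v^+=1.4268  a^+=-0.0034
step 7: x_pred=6.5159  r=-7.2159  x^+=3.8604  v^+=0.3482  a^+=-0.3353
step 8: x_pred=4.0410  r=-3.5510  x^+=2.7342  v^+=-0.5162  a^+=-0.4987

a_post = -0.4987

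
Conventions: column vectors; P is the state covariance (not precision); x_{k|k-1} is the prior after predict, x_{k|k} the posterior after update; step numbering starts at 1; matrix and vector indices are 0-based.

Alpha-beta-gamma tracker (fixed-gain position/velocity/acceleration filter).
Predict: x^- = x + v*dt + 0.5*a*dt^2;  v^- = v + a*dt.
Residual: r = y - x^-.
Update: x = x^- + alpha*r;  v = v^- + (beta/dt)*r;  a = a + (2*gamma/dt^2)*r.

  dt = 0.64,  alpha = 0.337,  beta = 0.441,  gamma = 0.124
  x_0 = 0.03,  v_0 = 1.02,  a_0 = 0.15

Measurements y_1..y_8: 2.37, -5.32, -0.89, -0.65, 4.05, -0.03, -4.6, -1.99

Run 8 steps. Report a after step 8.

step 1: x_pred=0.7135  r=1.6565  x^+=1.2718  v^+=2.2574  a^+=1.1529
step 2: x_pred=2.9526  r=-8.2726  x^+=0.1648  v^+=-2.7051  a^+=-3.8559
step 3: x_pred=-2.3562  r=1.4662  x^+=-1.8621  v^+=-4.1625  a^+=-2.9682
step 4: x_pred=-5.1340  r=4.4840  x^+=-3.6229  v^+=-2.9724  a^+=-0.2533
step 5: x_pred=-5.5771  r=9.6271  x^+=-2.3328  v^+=3.4992  a^+=5.5756
step 6: x_pred=1.0486  r=-1.0786  x^+=0.6851  v^+=6.3243  a^+=4.9226
step 7: x_pred=5.7408  r=-10.3408  x^+=2.2560  v^+=2.3493  a^+=-1.3385
step 8: x_pred=3.4854  r=-5.4754  x^+=1.6402  v^+=-2.2802  a^+=-4.6537

a_post = -4.6537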